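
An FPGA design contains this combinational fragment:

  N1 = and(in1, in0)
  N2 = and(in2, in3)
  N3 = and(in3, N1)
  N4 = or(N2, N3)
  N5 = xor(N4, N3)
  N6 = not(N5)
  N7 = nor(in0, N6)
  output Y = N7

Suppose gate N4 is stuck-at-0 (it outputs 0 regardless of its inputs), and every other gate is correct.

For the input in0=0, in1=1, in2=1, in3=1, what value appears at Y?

0

Propagate with N4 forced: N1=0, N2=1, N3=0, N4=0 [stuck-at-0], N5=0, N6=1, N7=0.
So Y = 0. (Without the fault it would be 1.)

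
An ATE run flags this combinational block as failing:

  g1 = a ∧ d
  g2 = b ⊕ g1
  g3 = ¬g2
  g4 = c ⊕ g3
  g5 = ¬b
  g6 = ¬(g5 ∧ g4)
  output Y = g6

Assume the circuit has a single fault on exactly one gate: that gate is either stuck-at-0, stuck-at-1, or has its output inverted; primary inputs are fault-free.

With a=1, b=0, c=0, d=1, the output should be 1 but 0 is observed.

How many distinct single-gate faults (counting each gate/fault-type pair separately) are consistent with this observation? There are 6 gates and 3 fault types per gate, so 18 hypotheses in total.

Fault-free: g1=1, g2=1, g3=0, g4=0, g5=1, g6=1 → 1. Observed 0.
  g1: stuck-at-0, inverted output ✓; others ✗
  g2: stuck-at-0, inverted output ✓; others ✗
  g3: stuck-at-1, inverted output ✓; others ✗
  g4: stuck-at-1, inverted output ✓; others ✗
  g5: none of the 3 fault types match ✗
  g6: stuck-at-0, inverted output ✓; others ✗
Consistent faults: {g1 stuck-at-0, g1 inverted output, g2 stuck-at-0, g2 inverted output, g3 stuck-at-1, g3 inverted output, g4 stuck-at-1, g4 inverted output, g6 stuck-at-0, g6 inverted output} — 10 in all.

10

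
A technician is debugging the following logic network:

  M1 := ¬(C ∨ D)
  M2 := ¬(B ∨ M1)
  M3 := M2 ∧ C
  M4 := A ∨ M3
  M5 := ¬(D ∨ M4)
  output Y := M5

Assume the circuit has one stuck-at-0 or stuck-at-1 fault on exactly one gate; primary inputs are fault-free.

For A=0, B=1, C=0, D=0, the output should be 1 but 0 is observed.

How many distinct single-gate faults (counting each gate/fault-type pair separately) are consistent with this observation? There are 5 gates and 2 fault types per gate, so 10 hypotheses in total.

Fault-free: M1=1, M2=0, M3=0, M4=0, M5=1 → 1. Observed 0.
  M1 stuck-at-0: output 1 ✗
  M1 stuck-at-1: output 1 ✗
  M2 stuck-at-0: output 1 ✗
  M2 stuck-at-1: output 1 ✗
  M3 stuck-at-0: output 1 ✗
  M3 stuck-at-1: output 0 ✓
  M4 stuck-at-0: output 1 ✗
  M4 stuck-at-1: output 0 ✓
  M5 stuck-at-0: output 0 ✓
  M5 stuck-at-1: output 1 ✗
Consistent faults: {M3 stuck-at-1, M4 stuck-at-1, M5 stuck-at-0} — 3 in all.

3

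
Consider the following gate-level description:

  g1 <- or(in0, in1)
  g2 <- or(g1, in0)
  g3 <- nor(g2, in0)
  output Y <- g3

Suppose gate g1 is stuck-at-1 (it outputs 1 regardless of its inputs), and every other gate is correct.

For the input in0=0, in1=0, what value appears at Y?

0

Propagate with g1 forced: g1=1 [stuck-at-1], g2=1, g3=0.
So Y = 0. (Without the fault it would be 1.)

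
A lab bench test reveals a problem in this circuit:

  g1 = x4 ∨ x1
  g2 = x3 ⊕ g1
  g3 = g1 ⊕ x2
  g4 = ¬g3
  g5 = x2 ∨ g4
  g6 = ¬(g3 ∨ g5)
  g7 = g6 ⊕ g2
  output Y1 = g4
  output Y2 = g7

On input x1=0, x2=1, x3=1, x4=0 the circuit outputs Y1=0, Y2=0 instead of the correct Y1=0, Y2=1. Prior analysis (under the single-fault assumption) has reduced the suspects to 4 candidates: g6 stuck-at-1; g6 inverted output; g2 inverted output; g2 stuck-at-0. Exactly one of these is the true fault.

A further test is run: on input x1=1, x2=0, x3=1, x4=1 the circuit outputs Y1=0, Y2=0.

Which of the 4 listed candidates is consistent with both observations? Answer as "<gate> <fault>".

g2 stuck-at-0

Evaluate each candidate on input x1=1, x2=0, x3=1, x4=1:
  g6 stuck-at-1: g1=1, g2=0, g3=1, g4=0, g5=0, g6=1 [stuck-at-1], g7=1 → Y1=0, Y2=1 — eliminated
  g6 inverted output: g1=1, g2=0, g3=1, g4=0, g5=0, g6=1 [inverted output], g7=1 → Y1=0, Y2=1 — eliminated
  g2 inverted output: g1=1, g2=1 [inverted output], g3=1, g4=0, g5=0, g6=0, g7=1 → Y1=0, Y2=1 — eliminated
  g2 stuck-at-0: g1=1, g2=0 [stuck-at-0], g3=1, g4=0, g5=0, g6=0, g7=0 → Y1=0, Y2=0 — matches
Only g2 stuck-at-0 reproduces the observed Y1=0, Y2=0.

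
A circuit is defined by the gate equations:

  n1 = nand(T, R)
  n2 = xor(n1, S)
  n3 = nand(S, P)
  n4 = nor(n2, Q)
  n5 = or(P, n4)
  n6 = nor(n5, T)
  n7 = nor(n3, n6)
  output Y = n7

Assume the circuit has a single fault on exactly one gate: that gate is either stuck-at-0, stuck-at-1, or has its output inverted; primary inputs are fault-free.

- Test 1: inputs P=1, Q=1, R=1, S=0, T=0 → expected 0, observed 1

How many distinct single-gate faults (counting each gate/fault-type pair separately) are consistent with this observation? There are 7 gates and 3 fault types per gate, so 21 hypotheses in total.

4

Fault-free: n1=1, n2=1, n3=1, n4=0, n5=1, n6=0, n7=0 → 0. Observed 1.
  n1: none of the 3 fault types match ✗
  n2: none of the 3 fault types match ✗
  n3: stuck-at-0, inverted output ✓; others ✗
  n4: none of the 3 fault types match ✗
  n5: none of the 3 fault types match ✗
  n6: none of the 3 fault types match ✗
  n7: stuck-at-1, inverted output ✓; others ✗
Consistent faults: {n3 stuck-at-0, n3 inverted output, n7 stuck-at-1, n7 inverted output} — 4 in all.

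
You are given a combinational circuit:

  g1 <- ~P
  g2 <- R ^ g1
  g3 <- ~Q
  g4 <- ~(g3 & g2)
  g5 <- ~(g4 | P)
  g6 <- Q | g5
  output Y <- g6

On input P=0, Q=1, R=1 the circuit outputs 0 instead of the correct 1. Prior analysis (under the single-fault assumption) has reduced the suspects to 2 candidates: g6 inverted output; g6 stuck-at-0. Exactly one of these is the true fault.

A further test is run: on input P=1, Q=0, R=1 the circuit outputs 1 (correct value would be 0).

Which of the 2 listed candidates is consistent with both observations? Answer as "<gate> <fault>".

g6 inverted output

Evaluate each candidate on input P=1, Q=0, R=1:
  g6 inverted output: g1=0, g2=1, g3=1, g4=0, g5=0, g6=1 [inverted output] → 1 — matches
  g6 stuck-at-0: g1=0, g2=1, g3=1, g4=0, g5=0, g6=0 [stuck-at-0] → 0 — eliminated
Only g6 inverted output reproduces the observed 1.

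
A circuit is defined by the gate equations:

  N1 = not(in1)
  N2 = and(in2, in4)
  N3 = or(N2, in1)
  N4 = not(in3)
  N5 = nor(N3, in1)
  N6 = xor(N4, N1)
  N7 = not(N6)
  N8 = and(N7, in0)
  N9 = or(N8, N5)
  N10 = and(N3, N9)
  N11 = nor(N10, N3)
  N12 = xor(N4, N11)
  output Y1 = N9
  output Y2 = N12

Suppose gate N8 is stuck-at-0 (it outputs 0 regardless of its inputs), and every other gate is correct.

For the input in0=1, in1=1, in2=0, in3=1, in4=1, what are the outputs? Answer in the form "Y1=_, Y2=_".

Propagate with N8 forced: N1=0, N2=0, N3=1, N4=0, N5=0, N6=0, N7=1, N8=0 [stuck-at-0], N9=0, N10=0, N11=0, N12=0.
So the outputs are Y1=0, Y2=0. (Without the fault they would be Y1=1, Y2=0.)

Y1=0, Y2=0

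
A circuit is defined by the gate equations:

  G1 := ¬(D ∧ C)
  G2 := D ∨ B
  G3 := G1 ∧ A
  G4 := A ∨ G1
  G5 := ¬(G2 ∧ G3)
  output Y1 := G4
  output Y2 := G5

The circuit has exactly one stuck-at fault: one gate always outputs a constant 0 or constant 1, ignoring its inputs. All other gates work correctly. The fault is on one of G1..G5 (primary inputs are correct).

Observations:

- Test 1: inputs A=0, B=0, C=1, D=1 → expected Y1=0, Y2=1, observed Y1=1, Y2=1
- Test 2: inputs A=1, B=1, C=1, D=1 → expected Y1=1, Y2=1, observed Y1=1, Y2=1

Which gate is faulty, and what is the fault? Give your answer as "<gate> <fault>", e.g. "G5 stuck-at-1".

G4 stuck-at-1

Fault-free values for test 1 (A=0, B=0, C=1, D=1): G1=0, G2=1, G3=0, G4=0, G5=1, giving Y1=0, Y2=1. Observed Y1=1, Y2=1.
Test 1: faults giving observed Y1=1, Y2=1 are {G1 stuck-at-1, G4 stuck-at-1}.
Test 2 (A=1, B=1, C=1, D=1): fault-free G1=0, G2=1, G3=0, G4=1, G5=1 → Y1=1, Y2=1; observed Y1=1, Y2=1. Eliminates G1 stuck-at-1.
Only G4 stuck-at-1 is consistent with every test.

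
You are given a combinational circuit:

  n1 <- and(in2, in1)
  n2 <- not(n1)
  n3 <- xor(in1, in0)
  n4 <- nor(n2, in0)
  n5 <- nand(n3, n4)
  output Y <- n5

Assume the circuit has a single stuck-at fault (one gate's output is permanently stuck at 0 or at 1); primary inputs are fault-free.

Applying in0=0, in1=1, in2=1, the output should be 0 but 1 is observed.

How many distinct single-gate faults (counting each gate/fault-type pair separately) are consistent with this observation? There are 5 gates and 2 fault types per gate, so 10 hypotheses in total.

5

Fault-free: n1=1, n2=0, n3=1, n4=1, n5=0 → 0. Observed 1.
  n1 stuck-at-0: output 1 ✓
  n1 stuck-at-1: output 0 ✗
  n2 stuck-at-0: output 0 ✗
  n2 stuck-at-1: output 1 ✓
  n3 stuck-at-0: output 1 ✓
  n3 stuck-at-1: output 0 ✗
  n4 stuck-at-0: output 1 ✓
  n4 stuck-at-1: output 0 ✗
  n5 stuck-at-0: output 0 ✗
  n5 stuck-at-1: output 1 ✓
Consistent faults: {n1 stuck-at-0, n2 stuck-at-1, n3 stuck-at-0, n4 stuck-at-0, n5 stuck-at-1} — 5 in all.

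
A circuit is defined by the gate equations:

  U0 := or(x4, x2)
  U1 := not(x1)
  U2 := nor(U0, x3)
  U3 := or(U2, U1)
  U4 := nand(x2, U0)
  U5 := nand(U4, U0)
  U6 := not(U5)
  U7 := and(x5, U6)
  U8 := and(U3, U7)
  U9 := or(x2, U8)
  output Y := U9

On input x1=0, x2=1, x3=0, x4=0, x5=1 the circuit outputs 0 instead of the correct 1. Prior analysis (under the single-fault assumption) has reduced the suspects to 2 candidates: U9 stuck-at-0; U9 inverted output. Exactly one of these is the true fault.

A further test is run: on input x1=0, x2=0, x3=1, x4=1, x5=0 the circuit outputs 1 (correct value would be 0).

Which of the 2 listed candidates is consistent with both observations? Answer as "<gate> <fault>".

U9 inverted output

Evaluate each candidate on input x1=0, x2=0, x3=1, x4=1, x5=0:
  U9 stuck-at-0: U0=1, U1=1, U2=0, U3=1, U4=1, U5=0, U6=1, U7=0, U8=0, U9=0 [stuck-at-0] → 0 — eliminated
  U9 inverted output: U0=1, U1=1, U2=0, U3=1, U4=1, U5=0, U6=1, U7=0, U8=0, U9=1 [inverted output] → 1 — matches
Only U9 inverted output reproduces the observed 1.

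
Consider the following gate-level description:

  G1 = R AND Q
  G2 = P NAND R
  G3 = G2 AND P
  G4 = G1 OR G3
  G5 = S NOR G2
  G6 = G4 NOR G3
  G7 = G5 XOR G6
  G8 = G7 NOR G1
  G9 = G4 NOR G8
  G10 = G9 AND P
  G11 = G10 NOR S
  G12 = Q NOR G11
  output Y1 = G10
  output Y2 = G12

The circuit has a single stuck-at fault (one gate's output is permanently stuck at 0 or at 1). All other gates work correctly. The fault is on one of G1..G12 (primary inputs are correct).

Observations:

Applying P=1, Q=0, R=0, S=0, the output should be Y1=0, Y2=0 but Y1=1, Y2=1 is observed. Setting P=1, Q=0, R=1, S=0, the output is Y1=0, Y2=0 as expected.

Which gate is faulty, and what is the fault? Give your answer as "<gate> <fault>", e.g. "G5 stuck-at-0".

G3 stuck-at-0

Fault-free values for test 1 (P=1, Q=0, R=0, S=0): G1=0, G2=1, G3=1, G4=1, G5=0, G6=0, G7=0, G8=1, G9=0, G10=0, G11=1, G12=0, giving Y1=0, Y2=0. Observed Y1=1, Y2=1.
Test 1: faults giving observed Y1=1, Y2=1 are {G3 stuck-at-0, G9 stuck-at-1, G10 stuck-at-1}.
Test 2 (P=1, Q=0, R=1, S=0): fault-free G1=0, G2=0, G3=0, G4=0, G5=1, G6=1, G7=0, G8=1, G9=0, G10=0, G11=1, G12=0 → Y1=0, Y2=0; observed Y1=0, Y2=0. Eliminates G9 stuck-at-1, G10 stuck-at-1.
Only G3 stuck-at-0 is consistent with every test.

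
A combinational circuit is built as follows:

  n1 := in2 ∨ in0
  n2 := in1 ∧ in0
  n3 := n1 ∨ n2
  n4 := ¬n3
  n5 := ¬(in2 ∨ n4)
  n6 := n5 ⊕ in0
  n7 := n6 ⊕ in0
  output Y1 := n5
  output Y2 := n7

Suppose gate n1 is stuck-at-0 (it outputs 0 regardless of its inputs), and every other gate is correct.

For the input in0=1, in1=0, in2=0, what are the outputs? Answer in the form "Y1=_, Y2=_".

Propagate with n1 forced: n1=0 [stuck-at-0], n2=0, n3=0, n4=1, n5=0, n6=1, n7=0.
So the outputs are Y1=0, Y2=0. (Without the fault they would be Y1=1, Y2=1.)

Y1=0, Y2=0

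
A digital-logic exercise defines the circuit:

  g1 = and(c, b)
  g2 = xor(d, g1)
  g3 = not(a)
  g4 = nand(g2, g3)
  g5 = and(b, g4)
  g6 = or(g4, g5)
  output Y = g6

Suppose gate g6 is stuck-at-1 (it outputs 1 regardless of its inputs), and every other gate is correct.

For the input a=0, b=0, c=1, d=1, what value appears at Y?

Propagate with g6 forced: g1=0, g2=1, g3=1, g4=0, g5=0, g6=1 [stuck-at-1].
So Y = 1. (Without the fault it would be 0.)

1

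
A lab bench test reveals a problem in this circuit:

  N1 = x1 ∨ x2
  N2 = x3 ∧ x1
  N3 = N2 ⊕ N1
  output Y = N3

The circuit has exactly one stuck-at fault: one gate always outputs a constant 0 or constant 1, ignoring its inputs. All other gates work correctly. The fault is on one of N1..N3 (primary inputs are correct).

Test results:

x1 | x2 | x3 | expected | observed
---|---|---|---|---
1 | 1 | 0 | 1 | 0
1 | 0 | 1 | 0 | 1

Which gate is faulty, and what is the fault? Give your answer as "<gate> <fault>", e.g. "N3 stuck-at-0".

N1 stuck-at-0

Fault-free values for test 1 (x1=1, x2=1, x3=0): N1=1, N2=0, N3=1, giving Y=1. Observed 0.
Test 1: faults giving observed 0 are {N1 stuck-at-0, N2 stuck-at-1, N3 stuck-at-0}.
Test 2 (x1=1, x2=0, x3=1): fault-free N1=1, N2=1, N3=0 → 0; observed 1. Eliminates N2 stuck-at-1, N3 stuck-at-0.
Only N1 stuck-at-0 is consistent with every test.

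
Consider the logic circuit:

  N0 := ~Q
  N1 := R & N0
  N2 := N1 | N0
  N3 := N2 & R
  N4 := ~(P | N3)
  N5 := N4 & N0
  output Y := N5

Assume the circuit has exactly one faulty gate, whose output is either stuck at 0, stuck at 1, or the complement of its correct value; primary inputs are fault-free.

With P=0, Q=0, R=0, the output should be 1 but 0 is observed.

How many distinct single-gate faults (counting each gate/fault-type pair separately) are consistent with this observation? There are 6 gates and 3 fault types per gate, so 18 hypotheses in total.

8

Fault-free: N0=1, N1=0, N2=1, N3=0, N4=1, N5=1 → 1. Observed 0.
  N0: stuck-at-0, inverted output ✓; others ✗
  N1: none of the 3 fault types match ✗
  N2: none of the 3 fault types match ✗
  N3: stuck-at-1, inverted output ✓; others ✗
  N4: stuck-at-0, inverted output ✓; others ✗
  N5: stuck-at-0, inverted output ✓; others ✗
Consistent faults: {N0 stuck-at-0, N0 inverted output, N3 stuck-at-1, N3 inverted output, N4 stuck-at-0, N4 inverted output, N5 stuck-at-0, N5 inverted output} — 8 in all.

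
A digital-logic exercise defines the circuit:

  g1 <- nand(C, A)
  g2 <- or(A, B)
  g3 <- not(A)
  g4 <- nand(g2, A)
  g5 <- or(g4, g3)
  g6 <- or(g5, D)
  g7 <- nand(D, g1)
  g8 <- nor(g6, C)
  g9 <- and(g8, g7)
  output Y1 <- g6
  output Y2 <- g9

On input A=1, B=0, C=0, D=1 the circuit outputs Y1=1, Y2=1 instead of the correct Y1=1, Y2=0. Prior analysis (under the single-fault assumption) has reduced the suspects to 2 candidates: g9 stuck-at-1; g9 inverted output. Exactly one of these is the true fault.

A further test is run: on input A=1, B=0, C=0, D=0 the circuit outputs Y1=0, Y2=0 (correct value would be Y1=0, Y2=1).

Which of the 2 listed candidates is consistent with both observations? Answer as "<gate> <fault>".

Evaluate each candidate on input A=1, B=0, C=0, D=0:
  g9 stuck-at-1: g1=1, g2=1, g3=0, g4=0, g5=0, g6=0, g7=1, g8=1, g9=1 [stuck-at-1] → Y1=0, Y2=1 — eliminated
  g9 inverted output: g1=1, g2=1, g3=0, g4=0, g5=0, g6=0, g7=1, g8=1, g9=0 [inverted output] → Y1=0, Y2=0 — matches
Only g9 inverted output reproduces the observed Y1=0, Y2=0.

g9 inverted output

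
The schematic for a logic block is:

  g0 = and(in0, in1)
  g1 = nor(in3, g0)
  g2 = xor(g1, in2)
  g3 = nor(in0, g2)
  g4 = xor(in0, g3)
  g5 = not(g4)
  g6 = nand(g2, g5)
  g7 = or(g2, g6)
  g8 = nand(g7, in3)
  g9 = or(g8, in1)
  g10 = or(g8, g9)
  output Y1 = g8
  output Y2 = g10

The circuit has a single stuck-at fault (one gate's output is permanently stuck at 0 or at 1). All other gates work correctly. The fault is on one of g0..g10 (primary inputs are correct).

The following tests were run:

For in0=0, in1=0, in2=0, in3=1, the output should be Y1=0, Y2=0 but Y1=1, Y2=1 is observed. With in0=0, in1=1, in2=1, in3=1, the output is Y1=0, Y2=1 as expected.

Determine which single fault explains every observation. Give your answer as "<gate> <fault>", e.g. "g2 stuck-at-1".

Fault-free values for test 1 (in0=0, in1=0, in2=0, in3=1): g0=0, g1=0, g2=0, g3=1, g4=1, g5=0, g6=1, g7=1, g8=0, g9=0, g10=0, giving Y1=0, Y2=0. Observed Y1=1, Y2=1.
Test 1: faults giving observed Y1=1, Y2=1 are {g6 stuck-at-0, g7 stuck-at-0, g8 stuck-at-1}.
Test 2 (in0=0, in1=1, in2=1, in3=1): fault-free g0=0, g1=0, g2=1, g3=0, g4=0, g5=1, g6=0, g7=1, g8=0, g9=1, g10=1 → Y1=0, Y2=1; observed Y1=0, Y2=1. Eliminates g7 stuck-at-0, g8 stuck-at-1.
Only g6 stuck-at-0 is consistent with every test.

g6 stuck-at-0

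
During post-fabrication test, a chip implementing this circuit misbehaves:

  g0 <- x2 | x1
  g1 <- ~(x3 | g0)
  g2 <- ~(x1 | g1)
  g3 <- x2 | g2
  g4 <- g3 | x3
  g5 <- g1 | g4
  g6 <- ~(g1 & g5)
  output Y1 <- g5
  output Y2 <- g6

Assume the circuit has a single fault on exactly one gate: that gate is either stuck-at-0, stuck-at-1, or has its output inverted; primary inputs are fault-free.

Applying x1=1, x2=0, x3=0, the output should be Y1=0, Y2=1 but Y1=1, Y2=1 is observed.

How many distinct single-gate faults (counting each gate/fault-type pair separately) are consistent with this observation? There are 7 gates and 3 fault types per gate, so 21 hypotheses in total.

8

Fault-free: g0=1, g1=0, g2=0, g3=0, g4=0, g5=0, g6=1 → Y1=0, Y2=1. Observed Y1=1, Y2=1.
  g0: none of the 3 fault types match ✗
  g1: none of the 3 fault types match ✗
  g2: stuck-at-1, inverted output ✓; others ✗
  g3: stuck-at-1, inverted output ✓; others ✗
  g4: stuck-at-1, inverted output ✓; others ✗
  g5: stuck-at-1, inverted output ✓; others ✗
  g6: none of the 3 fault types match ✗
Consistent faults: {g2 stuck-at-1, g2 inverted output, g3 stuck-at-1, g3 inverted output, g4 stuck-at-1, g4 inverted output, g5 stuck-at-1, g5 inverted output} — 8 in all.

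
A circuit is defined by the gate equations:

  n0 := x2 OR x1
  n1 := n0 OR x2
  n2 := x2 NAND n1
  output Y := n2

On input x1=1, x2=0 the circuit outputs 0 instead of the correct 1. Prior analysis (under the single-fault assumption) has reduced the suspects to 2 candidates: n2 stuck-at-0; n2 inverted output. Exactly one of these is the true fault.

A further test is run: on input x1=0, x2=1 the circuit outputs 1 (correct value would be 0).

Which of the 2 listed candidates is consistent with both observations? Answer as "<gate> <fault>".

n2 inverted output

Evaluate each candidate on input x1=0, x2=1:
  n2 stuck-at-0: n0=1, n1=1, n2=0 [stuck-at-0] → 0 — eliminated
  n2 inverted output: n0=1, n1=1, n2=1 [inverted output] → 1 — matches
Only n2 inverted output reproduces the observed 1.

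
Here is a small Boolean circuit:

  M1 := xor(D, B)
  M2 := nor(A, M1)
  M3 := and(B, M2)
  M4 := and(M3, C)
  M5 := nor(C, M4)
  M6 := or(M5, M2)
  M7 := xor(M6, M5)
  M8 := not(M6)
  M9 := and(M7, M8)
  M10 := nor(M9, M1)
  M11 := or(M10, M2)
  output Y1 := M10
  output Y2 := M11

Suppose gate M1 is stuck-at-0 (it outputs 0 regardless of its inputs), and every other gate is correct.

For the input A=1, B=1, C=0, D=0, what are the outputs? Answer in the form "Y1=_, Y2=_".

Y1=1, Y2=1

Propagate with M1 forced: M1=0 [stuck-at-0], M2=0, M3=0, M4=0, M5=1, M6=1, M7=0, M8=0, M9=0, M10=1, M11=1.
So the outputs are Y1=1, Y2=1. (Without the fault they would be Y1=0, Y2=0.)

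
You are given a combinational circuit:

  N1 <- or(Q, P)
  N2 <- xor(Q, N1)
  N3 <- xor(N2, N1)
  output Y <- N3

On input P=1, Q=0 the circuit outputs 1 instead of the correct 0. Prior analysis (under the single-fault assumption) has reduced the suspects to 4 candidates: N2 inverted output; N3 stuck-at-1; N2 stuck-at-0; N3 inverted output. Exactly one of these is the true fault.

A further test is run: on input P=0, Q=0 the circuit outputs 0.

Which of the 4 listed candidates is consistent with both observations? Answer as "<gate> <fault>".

Evaluate each candidate on input P=0, Q=0:
  N2 inverted output: N1=0, N2=1 [inverted output], N3=1 → 1 — eliminated
  N3 stuck-at-1: N1=0, N2=0, N3=1 [stuck-at-1] → 1 — eliminated
  N2 stuck-at-0: N1=0, N2=0 [stuck-at-0], N3=0 → 0 — matches
  N3 inverted output: N1=0, N2=0, N3=1 [inverted output] → 1 — eliminated
Only N2 stuck-at-0 reproduces the observed 0.

N2 stuck-at-0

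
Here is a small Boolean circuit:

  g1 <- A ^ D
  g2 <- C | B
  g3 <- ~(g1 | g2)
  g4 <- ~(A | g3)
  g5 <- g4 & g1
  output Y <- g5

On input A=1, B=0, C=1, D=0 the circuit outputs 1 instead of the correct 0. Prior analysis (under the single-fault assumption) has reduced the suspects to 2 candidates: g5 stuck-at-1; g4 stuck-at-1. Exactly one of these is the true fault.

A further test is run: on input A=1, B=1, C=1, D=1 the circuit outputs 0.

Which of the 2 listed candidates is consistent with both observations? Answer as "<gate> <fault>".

g4 stuck-at-1

Evaluate each candidate on input A=1, B=1, C=1, D=1:
  g5 stuck-at-1: g1=0, g2=1, g3=0, g4=0, g5=1 [stuck-at-1] → 1 — eliminated
  g4 stuck-at-1: g1=0, g2=1, g3=0, g4=1 [stuck-at-1], g5=0 → 0 — matches
Only g4 stuck-at-1 reproduces the observed 0.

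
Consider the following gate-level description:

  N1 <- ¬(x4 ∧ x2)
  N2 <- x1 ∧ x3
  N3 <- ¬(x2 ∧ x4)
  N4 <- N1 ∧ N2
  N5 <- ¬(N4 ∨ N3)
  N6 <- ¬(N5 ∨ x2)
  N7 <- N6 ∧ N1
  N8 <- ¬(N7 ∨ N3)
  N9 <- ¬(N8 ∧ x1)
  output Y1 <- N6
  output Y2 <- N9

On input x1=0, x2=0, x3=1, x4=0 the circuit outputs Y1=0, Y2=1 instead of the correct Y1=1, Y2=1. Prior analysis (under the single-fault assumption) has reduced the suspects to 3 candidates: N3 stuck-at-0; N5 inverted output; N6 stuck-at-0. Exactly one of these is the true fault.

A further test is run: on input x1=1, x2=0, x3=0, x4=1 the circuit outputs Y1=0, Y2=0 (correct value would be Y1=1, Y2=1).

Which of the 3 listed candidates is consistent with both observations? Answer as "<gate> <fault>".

N3 stuck-at-0

Evaluate each candidate on input x1=1, x2=0, x3=0, x4=1:
  N3 stuck-at-0: N1=1, N2=0, N3=0 [stuck-at-0], N4=0, N5=1, N6=0, N7=0, N8=1, N9=0 → Y1=0, Y2=0 — matches
  N5 inverted output: N1=1, N2=0, N3=1, N4=0, N5=1 [inverted output], N6=0, N7=0, N8=0, N9=1 → Y1=0, Y2=1 — eliminated
  N6 stuck-at-0: N1=1, N2=0, N3=1, N4=0, N5=0, N6=0 [stuck-at-0], N7=0, N8=0, N9=1 → Y1=0, Y2=1 — eliminated
Only N3 stuck-at-0 reproduces the observed Y1=0, Y2=0.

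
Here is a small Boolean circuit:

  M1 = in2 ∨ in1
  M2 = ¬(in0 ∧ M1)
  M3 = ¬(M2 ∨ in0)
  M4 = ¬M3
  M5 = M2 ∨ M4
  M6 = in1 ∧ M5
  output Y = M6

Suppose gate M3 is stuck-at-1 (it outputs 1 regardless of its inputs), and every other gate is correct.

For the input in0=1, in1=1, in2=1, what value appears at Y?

Propagate with M3 forced: M1=1, M2=0, M3=1 [stuck-at-1], M4=0, M5=0, M6=0.
So Y = 0. (Without the fault it would be 1.)

0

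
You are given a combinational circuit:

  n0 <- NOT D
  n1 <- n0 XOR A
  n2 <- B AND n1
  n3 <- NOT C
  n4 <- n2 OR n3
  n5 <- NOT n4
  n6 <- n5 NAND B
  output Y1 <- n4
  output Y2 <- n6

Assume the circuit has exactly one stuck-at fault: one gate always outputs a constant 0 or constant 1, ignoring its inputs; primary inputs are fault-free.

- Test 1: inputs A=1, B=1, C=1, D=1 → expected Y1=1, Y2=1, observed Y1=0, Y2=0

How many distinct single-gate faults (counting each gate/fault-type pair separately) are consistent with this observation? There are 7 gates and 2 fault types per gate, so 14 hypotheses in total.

4

Fault-free: n0=0, n1=1, n2=1, n3=0, n4=1, n5=0, n6=1 → Y1=1, Y2=1. Observed Y1=0, Y2=0.
  n0 stuck-at-0: output Y1=1, Y2=1 ✗
  n0 stuck-at-1: output Y1=0, Y2=0 ✓
  n1 stuck-at-0: output Y1=0, Y2=0 ✓
  n1 stuck-at-1: output Y1=1, Y2=1 ✗
  n2 stuck-at-0: output Y1=0, Y2=0 ✓
  n2 stuck-at-1: output Y1=1, Y2=1 ✗
  n3 stuck-at-0: output Y1=1, Y2=1 ✗
  n3 stuck-at-1: output Y1=1, Y2=1 ✗
  n4 stuck-at-0: output Y1=0, Y2=0 ✓
  n4 stuck-at-1: output Y1=1, Y2=1 ✗
  n5 stuck-at-0: output Y1=1, Y2=1 ✗
  n5 stuck-at-1: output Y1=1, Y2=0 ✗
  n6 stuck-at-0: output Y1=1, Y2=0 ✗
  n6 stuck-at-1: output Y1=1, Y2=1 ✗
Consistent faults: {n0 stuck-at-1, n1 stuck-at-0, n2 stuck-at-0, n4 stuck-at-0} — 4 in all.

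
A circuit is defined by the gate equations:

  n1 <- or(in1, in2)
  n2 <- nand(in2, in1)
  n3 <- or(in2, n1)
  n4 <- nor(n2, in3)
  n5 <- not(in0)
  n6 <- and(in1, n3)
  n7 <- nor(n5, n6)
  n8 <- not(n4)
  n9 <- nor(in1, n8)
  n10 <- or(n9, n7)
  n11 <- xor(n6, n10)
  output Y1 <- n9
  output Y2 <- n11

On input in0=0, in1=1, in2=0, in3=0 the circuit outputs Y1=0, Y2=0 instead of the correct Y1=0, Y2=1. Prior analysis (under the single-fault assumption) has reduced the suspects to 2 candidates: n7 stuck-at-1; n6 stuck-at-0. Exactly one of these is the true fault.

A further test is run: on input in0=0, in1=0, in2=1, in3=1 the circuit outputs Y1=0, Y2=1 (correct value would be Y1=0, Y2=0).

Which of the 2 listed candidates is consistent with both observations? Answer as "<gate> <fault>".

n7 stuck-at-1

Evaluate each candidate on input in0=0, in1=0, in2=1, in3=1:
  n7 stuck-at-1: n1=1, n2=1, n3=1, n4=0, n5=1, n6=0, n7=1 [stuck-at-1], n8=1, n9=0, n10=1, n11=1 → Y1=0, Y2=1 — matches
  n6 stuck-at-0: n1=1, n2=1, n3=1, n4=0, n5=1, n6=0 [stuck-at-0], n7=0, n8=1, n9=0, n10=0, n11=0 → Y1=0, Y2=0 — eliminated
Only n7 stuck-at-1 reproduces the observed Y1=0, Y2=1.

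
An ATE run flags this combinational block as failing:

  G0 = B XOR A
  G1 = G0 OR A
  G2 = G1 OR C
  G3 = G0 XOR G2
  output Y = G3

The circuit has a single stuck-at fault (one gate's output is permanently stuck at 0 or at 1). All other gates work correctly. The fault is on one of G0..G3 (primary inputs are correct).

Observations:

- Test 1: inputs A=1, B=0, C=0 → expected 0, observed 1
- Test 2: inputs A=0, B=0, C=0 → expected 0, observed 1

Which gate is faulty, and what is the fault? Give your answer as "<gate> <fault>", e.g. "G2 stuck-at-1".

Fault-free values for test 1 (A=1, B=0, C=0): G0=1, G1=1, G2=1, G3=0, giving Y=0. Observed 1.
Test 1: faults giving observed 1 are {G0 stuck-at-0, G1 stuck-at-0, G2 stuck-at-0, G3 stuck-at-1}.
Test 2 (A=0, B=0, C=0): fault-free G0=0, G1=0, G2=0, G3=0 → 0; observed 1. Eliminates G0 stuck-at-0, G1 stuck-at-0, G2 stuck-at-0.
Only G3 stuck-at-1 is consistent with every test.

G3 stuck-at-1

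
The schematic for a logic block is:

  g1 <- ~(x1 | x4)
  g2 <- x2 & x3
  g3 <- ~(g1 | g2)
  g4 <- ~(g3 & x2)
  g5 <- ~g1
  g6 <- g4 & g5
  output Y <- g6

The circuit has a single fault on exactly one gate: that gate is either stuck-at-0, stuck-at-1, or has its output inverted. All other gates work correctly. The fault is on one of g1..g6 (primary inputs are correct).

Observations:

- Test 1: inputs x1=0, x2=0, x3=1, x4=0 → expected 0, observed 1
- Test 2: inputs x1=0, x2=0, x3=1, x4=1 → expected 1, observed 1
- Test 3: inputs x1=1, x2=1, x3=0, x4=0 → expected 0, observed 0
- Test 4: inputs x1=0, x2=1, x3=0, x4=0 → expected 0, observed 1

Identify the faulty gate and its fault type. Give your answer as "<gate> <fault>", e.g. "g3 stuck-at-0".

g5 stuck-at-1

Fault-free values for test 1 (x1=0, x2=0, x3=1, x4=0): g1=1, g2=0, g3=0, g4=1, g5=0, g6=0, giving Y=0. Observed 1.
Test 1: faults giving observed 1 are {g1 stuck-at-0, g1 inverted output, g5 stuck-at-1, g5 inverted output, g6 stuck-at-1, g6 inverted output}.
Test 2 (x1=0, x2=0, x3=1, x4=1): fault-free g1=0, g2=0, g3=1, g4=1, g5=1, g6=1 → 1; observed 1. Eliminates g1 inverted output, g5 inverted output, g6 inverted output.
Test 3 (x1=1, x2=1, x3=0, x4=0): fault-free g1=0, g2=0, g3=1, g4=0, g5=1, g6=0 → 0; observed 0. Eliminates g6 stuck-at-1.
Test 4 (x1=0, x2=1, x3=0, x4=0): fault-free g1=1, g2=0, g3=0, g4=1, g5=0, g6=0 → 0; observed 1. Eliminates g1 stuck-at-0.
Only g5 stuck-at-1 is consistent with every test.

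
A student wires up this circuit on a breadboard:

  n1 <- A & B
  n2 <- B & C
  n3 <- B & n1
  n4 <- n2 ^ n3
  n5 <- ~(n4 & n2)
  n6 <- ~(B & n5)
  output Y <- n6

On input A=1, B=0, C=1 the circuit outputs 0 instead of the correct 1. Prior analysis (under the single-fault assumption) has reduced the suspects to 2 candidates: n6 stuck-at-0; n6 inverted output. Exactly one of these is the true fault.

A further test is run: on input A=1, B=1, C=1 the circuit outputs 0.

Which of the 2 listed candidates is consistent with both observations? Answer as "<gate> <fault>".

Evaluate each candidate on input A=1, B=1, C=1:
  n6 stuck-at-0: n1=1, n2=1, n3=1, n4=0, n5=1, n6=0 [stuck-at-0] → 0 — matches
  n6 inverted output: n1=1, n2=1, n3=1, n4=0, n5=1, n6=1 [inverted output] → 1 — eliminated
Only n6 stuck-at-0 reproduces the observed 0.

n6 stuck-at-0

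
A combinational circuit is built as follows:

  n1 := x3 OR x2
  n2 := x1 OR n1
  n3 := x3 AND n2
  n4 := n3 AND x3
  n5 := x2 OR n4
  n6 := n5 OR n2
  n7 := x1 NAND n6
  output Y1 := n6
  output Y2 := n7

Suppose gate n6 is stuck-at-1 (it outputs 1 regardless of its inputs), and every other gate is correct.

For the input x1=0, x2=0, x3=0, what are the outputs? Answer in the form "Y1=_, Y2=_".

Propagate with n6 forced: n1=0, n2=0, n3=0, n4=0, n5=0, n6=1 [stuck-at-1], n7=1.
So the outputs are Y1=1, Y2=1. (Without the fault they would be Y1=0, Y2=1.)

Y1=1, Y2=1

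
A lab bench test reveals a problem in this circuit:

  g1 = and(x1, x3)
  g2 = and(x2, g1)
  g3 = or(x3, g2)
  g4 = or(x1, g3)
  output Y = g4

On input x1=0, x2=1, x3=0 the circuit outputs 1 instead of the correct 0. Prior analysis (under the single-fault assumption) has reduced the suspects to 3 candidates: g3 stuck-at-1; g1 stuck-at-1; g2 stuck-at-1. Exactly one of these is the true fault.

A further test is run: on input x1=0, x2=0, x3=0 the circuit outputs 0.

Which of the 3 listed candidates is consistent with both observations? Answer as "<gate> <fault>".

g1 stuck-at-1

Evaluate each candidate on input x1=0, x2=0, x3=0:
  g3 stuck-at-1: g1=0, g2=0, g3=1 [stuck-at-1], g4=1 → 1 — eliminated
  g1 stuck-at-1: g1=1 [stuck-at-1], g2=0, g3=0, g4=0 → 0 — matches
  g2 stuck-at-1: g1=0, g2=1 [stuck-at-1], g3=1, g4=1 → 1 — eliminated
Only g1 stuck-at-1 reproduces the observed 0.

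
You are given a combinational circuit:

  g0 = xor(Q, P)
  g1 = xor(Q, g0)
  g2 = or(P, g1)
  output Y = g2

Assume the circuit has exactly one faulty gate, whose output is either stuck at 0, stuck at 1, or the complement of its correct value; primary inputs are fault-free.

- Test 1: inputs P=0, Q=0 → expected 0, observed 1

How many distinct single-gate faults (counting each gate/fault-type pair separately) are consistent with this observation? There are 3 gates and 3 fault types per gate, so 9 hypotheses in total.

Fault-free: g0=0, g1=0, g2=0 → 0. Observed 1.
  g0 stuck-at-0: output 0 ✗
  g0 stuck-at-1: output 1 ✓
  g0 inverted output: output 1 ✓
  g1 stuck-at-0: output 0 ✗
  g1 stuck-at-1: output 1 ✓
  g1 inverted output: output 1 ✓
  g2 stuck-at-0: output 0 ✗
  g2 stuck-at-1: output 1 ✓
  g2 inverted output: output 1 ✓
Consistent faults: {g0 stuck-at-1, g0 inverted output, g1 stuck-at-1, g1 inverted output, g2 stuck-at-1, g2 inverted output} — 6 in all.

6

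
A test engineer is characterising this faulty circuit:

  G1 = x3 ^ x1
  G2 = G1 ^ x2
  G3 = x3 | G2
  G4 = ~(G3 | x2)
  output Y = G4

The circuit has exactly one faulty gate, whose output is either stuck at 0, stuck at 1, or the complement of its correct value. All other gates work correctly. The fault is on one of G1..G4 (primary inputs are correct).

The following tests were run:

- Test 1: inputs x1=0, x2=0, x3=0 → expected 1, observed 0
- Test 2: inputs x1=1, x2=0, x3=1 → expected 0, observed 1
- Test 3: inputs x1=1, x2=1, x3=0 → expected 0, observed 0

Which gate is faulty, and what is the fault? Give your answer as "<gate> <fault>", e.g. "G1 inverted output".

G3 inverted output

Fault-free values for test 1 (x1=0, x2=0, x3=0): G1=0, G2=0, G3=0, G4=1, giving Y=1. Observed 0.
Test 1: faults giving observed 0 are {G1 stuck-at-1, G1 inverted output, G2 stuck-at-1, G2 inverted output, G3 stuck-at-1, G3 inverted output, G4 stuck-at-0, G4 inverted output}.
Test 2 (x1=1, x2=0, x3=1): fault-free G1=0, G2=0, G3=1, G4=0 → 0; observed 1. Eliminates G1 stuck-at-1, G1 inverted output, G2 stuck-at-1, G2 inverted output, G3 stuck-at-1, G4 stuck-at-0.
Test 3 (x1=1, x2=1, x3=0): fault-free G1=1, G2=0, G3=0, G4=0 → 0; observed 0. Eliminates G4 inverted output.
Only G3 inverted output is consistent with every test.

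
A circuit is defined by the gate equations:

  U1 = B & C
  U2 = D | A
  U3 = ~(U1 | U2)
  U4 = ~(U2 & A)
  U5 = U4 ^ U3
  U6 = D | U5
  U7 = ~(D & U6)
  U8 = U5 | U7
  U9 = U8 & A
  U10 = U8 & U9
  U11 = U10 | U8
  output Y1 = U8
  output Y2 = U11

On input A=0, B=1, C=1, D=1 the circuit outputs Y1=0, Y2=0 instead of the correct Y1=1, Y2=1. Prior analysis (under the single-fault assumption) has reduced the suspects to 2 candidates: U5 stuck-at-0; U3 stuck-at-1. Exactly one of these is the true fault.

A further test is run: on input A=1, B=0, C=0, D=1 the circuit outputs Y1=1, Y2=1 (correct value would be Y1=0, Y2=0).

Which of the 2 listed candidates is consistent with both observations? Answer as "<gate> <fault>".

U3 stuck-at-1

Evaluate each candidate on input A=1, B=0, C=0, D=1:
  U5 stuck-at-0: U1=0, U2=1, U3=0, U4=0, U5=0 [stuck-at-0], U6=1, U7=0, U8=0, U9=0, U10=0, U11=0 → Y1=0, Y2=0 — eliminated
  U3 stuck-at-1: U1=0, U2=1, U3=1 [stuck-at-1], U4=0, U5=1, U6=1, U7=0, U8=1, U9=1, U10=1, U11=1 → Y1=1, Y2=1 — matches
Only U3 stuck-at-1 reproduces the observed Y1=1, Y2=1.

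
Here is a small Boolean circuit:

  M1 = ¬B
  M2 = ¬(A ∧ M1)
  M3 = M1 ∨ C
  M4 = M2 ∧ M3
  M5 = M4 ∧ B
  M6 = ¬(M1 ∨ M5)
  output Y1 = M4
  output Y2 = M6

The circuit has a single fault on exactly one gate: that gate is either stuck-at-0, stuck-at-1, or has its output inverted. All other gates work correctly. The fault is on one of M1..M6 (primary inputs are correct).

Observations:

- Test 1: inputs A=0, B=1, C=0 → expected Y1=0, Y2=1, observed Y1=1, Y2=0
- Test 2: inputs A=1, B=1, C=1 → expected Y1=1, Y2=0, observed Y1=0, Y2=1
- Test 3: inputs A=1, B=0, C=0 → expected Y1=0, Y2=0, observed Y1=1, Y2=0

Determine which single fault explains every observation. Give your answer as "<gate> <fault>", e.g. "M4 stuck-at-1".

M4 inverted output

Fault-free values for test 1 (A=0, B=1, C=0): M1=0, M2=1, M3=0, M4=0, M5=0, M6=1, giving Y1=0, Y2=1. Observed Y1=1, Y2=0.
Test 1: faults giving observed Y1=1, Y2=0 are {M1 stuck-at-1, M1 inverted output, M3 stuck-at-1, M3 inverted output, M4 stuck-at-1, M4 inverted output}.
Test 2 (A=1, B=1, C=1): fault-free M1=0, M2=1, M3=1, M4=1, M5=1, M6=0 → Y1=1, Y2=0; observed Y1=0, Y2=1. Eliminates M1 stuck-at-1, M1 inverted output, M3 stuck-at-1, M4 stuck-at-1.
Test 3 (A=1, B=0, C=0): fault-free M1=1, M2=0, M3=1, M4=0, M5=0, M6=0 → Y1=0, Y2=0; observed Y1=1, Y2=0. Eliminates M3 inverted output.
Only M4 inverted output is consistent with every test.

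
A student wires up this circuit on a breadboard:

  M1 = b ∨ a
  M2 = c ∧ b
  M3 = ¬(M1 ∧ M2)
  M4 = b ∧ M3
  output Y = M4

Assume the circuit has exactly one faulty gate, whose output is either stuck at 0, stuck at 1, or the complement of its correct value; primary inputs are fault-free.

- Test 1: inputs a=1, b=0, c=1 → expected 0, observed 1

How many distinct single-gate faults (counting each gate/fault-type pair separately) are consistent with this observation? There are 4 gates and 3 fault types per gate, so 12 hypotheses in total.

Fault-free: M1=1, M2=0, M3=1, M4=0 → 0. Observed 1.
  M1 stuck-at-0: output 0 ✗
  M1 stuck-at-1: output 0 ✗
  M1 inverted output: output 0 ✗
  M2 stuck-at-0: output 0 ✗
  M2 stuck-at-1: output 0 ✗
  M2 inverted output: output 0 ✗
  M3 stuck-at-0: output 0 ✗
  M3 stuck-at-1: output 0 ✗
  M3 inverted output: output 0 ✗
  M4 stuck-at-0: output 0 ✗
  M4 stuck-at-1: output 1 ✓
  M4 inverted output: output 1 ✓
Consistent faults: {M4 stuck-at-1, M4 inverted output} — 2 in all.

2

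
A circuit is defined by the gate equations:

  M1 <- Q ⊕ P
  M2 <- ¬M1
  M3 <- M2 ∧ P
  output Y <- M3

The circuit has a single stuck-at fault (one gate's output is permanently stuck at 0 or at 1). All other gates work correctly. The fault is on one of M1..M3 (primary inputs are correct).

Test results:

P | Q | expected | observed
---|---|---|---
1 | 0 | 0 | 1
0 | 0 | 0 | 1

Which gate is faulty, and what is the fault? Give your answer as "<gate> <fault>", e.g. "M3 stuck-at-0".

Fault-free values for test 1 (P=1, Q=0): M1=1, M2=0, M3=0, giving Y=0. Observed 1.
Test 1: faults giving observed 1 are {M1 stuck-at-0, M2 stuck-at-1, M3 stuck-at-1}.
Test 2 (P=0, Q=0): fault-free M1=0, M2=1, M3=0 → 0; observed 1. Eliminates M1 stuck-at-0, M2 stuck-at-1.
Only M3 stuck-at-1 is consistent with every test.

M3 stuck-at-1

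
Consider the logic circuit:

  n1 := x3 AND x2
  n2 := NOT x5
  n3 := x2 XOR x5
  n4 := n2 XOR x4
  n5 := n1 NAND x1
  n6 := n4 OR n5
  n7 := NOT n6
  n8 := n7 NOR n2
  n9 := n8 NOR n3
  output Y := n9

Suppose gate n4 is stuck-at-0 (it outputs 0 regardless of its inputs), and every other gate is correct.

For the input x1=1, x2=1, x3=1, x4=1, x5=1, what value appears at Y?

1

Propagate with n4 forced: n1=1, n2=0, n3=0, n4=0 [stuck-at-0], n5=0, n6=0, n7=1, n8=0, n9=1.
So Y = 1. (Without the fault it would be 0.)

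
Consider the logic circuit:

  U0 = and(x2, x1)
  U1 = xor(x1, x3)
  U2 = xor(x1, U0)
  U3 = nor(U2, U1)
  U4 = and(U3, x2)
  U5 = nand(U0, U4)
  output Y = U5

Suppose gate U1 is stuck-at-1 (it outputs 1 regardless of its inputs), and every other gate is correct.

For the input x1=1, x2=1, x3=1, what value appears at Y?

1

Propagate with U1 forced: U0=1, U1=1 [stuck-at-1], U2=0, U3=0, U4=0, U5=1.
So Y = 1. (Without the fault it would be 0.)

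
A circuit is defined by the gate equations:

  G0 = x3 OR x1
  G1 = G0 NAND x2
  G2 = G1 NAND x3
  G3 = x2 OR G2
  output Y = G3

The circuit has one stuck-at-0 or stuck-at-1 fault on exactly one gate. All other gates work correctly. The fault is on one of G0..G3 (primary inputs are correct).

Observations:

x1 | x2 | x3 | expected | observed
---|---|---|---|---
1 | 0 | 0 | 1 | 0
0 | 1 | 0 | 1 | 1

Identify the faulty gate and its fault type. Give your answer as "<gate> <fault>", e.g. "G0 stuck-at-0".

G2 stuck-at-0

Fault-free values for test 1 (x1=1, x2=0, x3=0): G0=1, G1=1, G2=1, G3=1, giving Y=1. Observed 0.
Test 1: faults giving observed 0 are {G2 stuck-at-0, G3 stuck-at-0}.
Test 2 (x1=0, x2=1, x3=0): fault-free G0=0, G1=1, G2=1, G3=1 → 1; observed 1. Eliminates G3 stuck-at-0.
Only G2 stuck-at-0 is consistent with every test.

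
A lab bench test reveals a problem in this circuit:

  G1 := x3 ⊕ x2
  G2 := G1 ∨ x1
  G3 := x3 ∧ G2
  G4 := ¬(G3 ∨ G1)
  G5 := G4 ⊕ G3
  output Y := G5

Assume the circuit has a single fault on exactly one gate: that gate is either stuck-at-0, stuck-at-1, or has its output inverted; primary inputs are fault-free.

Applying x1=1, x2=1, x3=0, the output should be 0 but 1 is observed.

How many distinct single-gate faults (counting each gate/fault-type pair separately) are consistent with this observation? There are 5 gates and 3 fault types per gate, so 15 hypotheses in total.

8

Fault-free: G1=1, G2=1, G3=0, G4=0, G5=0 → 0. Observed 1.
  G1: stuck-at-0, inverted output ✓; others ✗
  G2: none of the 3 fault types match ✗
  G3: stuck-at-1, inverted output ✓; others ✗
  G4: stuck-at-1, inverted output ✓; others ✗
  G5: stuck-at-1, inverted output ✓; others ✗
Consistent faults: {G1 stuck-at-0, G1 inverted output, G3 stuck-at-1, G3 inverted output, G4 stuck-at-1, G4 inverted output, G5 stuck-at-1, G5 inverted output} — 8 in all.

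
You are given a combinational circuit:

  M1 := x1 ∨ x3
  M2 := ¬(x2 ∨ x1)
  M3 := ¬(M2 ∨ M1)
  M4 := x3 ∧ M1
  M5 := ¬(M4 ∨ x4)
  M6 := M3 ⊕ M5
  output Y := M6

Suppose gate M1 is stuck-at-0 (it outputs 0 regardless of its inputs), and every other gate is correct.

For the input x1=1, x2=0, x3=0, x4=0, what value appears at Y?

0

Propagate with M1 forced: M1=0 [stuck-at-0], M2=0, M3=1, M4=0, M5=1, M6=0.
So Y = 0. (Without the fault it would be 1.)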